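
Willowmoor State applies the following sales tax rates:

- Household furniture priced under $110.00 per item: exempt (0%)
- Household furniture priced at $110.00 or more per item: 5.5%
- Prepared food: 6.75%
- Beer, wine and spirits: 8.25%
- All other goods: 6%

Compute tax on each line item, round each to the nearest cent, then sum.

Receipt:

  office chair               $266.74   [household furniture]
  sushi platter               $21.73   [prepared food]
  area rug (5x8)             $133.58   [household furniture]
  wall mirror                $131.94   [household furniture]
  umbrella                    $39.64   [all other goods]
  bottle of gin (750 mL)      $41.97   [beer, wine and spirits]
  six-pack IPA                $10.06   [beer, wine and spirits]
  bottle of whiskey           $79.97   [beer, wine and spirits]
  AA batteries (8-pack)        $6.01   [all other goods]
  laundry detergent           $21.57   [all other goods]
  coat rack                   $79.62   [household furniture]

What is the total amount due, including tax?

Office chair $266.74: household furniture, $110.00 or more → 5.5% → $14.67
Sushi platter $21.73: prepared food → 6.75% → $1.47
Area rug (5x8) $133.58: household furniture, $110.00 or more → 5.5% → $7.35
Wall mirror $131.94: household furniture, $110.00 or more → 5.5% → $7.26
Umbrella $39.64: all other goods → 6% → $2.38
Bottle of gin (750 mL) $41.97: beer, wine and spirits → 8.25% → $3.46
Six-pack IPA $10.06: beer, wine and spirits → 8.25% → $0.83
Bottle of whiskey $79.97: beer, wine and spirits → 8.25% → $6.60
AA batteries (8-pack) $6.01: all other goods → 6% → $0.36
Laundry detergent $21.57: all other goods → 6% → $1.29
Coat rack $79.62: household furniture, under $110.00 → 0% → $0.00
Subtotal = $832.83; tax = $45.67; total due = $878.50

$878.50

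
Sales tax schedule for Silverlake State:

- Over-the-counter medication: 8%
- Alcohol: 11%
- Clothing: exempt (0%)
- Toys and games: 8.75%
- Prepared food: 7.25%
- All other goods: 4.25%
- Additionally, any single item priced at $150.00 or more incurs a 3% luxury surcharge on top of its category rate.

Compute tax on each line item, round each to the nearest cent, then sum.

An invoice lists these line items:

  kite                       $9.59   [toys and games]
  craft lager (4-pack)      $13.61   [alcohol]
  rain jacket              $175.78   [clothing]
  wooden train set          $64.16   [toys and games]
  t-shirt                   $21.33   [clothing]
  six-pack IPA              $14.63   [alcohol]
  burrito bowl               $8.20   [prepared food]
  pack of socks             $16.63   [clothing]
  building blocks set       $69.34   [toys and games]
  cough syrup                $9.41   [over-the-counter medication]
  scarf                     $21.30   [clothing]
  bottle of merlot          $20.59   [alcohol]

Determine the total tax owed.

$24.50

Kite $9.59: toys and games → 8.75% → $0.84
Craft lager (4-pack) $13.61: alcohol → 11% → $1.50
Rain jacket $175.78: clothing → 0% + 3% surcharge = 3% → $5.27
Wooden train set $64.16: toys and games → 8.75% → $5.61
T-shirt $21.33: clothing → 0% → $0.00
Six-pack IPA $14.63: alcohol → 11% → $1.61
Burrito bowl $8.20: prepared food → 7.25% → $0.59
Pack of socks $16.63: clothing → 0% → $0.00
Building blocks set $69.34: toys and games → 8.75% → $6.07
Cough syrup $9.41: over-the-counter medication → 8% → $0.75
Scarf $21.30: clothing → 0% → $0.00
Bottle of merlot $20.59: alcohol → 11% → $2.26
Total tax = $0.84 + $1.50 + $5.27 + $5.61 + $1.61 + $0.59 + $6.07 + $0.75 + $2.26 = $24.50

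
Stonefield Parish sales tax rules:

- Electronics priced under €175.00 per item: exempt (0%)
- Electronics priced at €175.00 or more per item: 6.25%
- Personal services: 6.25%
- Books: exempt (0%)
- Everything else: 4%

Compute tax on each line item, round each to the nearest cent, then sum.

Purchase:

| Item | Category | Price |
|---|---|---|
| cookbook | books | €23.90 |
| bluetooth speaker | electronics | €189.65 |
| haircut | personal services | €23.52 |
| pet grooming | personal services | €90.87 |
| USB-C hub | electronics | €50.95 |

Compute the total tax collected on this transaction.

Cookbook €23.90: books → 0% → €0.00
Bluetooth speaker €189.65: electronics, €175.00 or more → 6.25% → €11.85
Haircut €23.52: personal services → 6.25% → €1.47
Pet grooming €90.87: personal services → 6.25% → €5.68
USB-C hub €50.95: electronics, under €175.00 → 0% → €0.00
Total tax = €11.85 + €1.47 + €5.68 = €19.00

€19.00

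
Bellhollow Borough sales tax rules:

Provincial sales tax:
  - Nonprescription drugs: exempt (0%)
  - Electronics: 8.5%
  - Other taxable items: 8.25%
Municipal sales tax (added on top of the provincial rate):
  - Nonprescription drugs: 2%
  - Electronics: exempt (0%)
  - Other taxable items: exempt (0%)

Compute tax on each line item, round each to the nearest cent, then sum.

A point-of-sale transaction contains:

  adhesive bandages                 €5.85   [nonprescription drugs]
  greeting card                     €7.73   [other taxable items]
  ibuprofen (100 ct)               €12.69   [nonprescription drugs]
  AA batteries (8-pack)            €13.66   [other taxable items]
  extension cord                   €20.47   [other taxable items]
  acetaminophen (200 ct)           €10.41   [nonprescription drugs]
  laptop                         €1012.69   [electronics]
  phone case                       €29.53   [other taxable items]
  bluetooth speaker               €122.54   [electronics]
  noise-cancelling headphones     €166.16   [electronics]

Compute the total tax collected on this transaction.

€117.10

Adhesive bandages €5.85: nonprescription drugs → 0% + 2% municipal = 2% → €0.12
Greeting card €7.73: other taxable items → 8.25% + 0% municipal = 8.25% → €0.64
Ibuprofen (100 ct) €12.69: nonprescription drugs → 0% + 2% municipal = 2% → €0.25
AA batteries (8-pack) €13.66: other taxable items → 8.25% + 0% municipal = 8.25% → €1.13
Extension cord €20.47: other taxable items → 8.25% + 0% municipal = 8.25% → €1.69
Acetaminophen (200 ct) €10.41: nonprescription drugs → 0% + 2% municipal = 2% → €0.21
Laptop €1012.69: electronics → 8.5% + 0% municipal = 8.5% → €86.08
Phone case €29.53: other taxable items → 8.25% + 0% municipal = 8.25% → €2.44
Bluetooth speaker €122.54: electronics → 8.5% + 0% municipal = 8.5% → €10.42
Noise-cancelling headphones €166.16: electronics → 8.5% + 0% municipal = 8.5% → €14.12
Total tax = €0.12 + €0.64 + €0.25 + €1.13 + €1.69 + €0.21 + €86.08 + €2.44 + €10.42 + €14.12 = €117.10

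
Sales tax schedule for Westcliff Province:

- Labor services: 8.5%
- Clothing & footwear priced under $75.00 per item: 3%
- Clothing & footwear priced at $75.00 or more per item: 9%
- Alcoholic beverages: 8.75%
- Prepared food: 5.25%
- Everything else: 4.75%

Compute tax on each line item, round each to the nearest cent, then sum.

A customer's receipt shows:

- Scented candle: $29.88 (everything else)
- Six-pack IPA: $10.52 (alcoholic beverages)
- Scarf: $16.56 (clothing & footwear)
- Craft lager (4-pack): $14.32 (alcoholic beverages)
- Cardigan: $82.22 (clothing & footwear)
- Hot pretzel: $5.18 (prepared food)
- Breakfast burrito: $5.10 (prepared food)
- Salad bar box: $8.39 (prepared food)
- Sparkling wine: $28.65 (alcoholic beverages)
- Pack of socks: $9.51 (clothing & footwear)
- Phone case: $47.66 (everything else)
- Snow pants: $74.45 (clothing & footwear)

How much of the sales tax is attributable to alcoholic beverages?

$4.68

Six-pack IPA $10.52: alcoholic beverages → 8.75% → $0.92
Craft lager (4-pack) $14.32: alcoholic beverages → 8.75% → $1.25
Sparkling wine $28.65: alcoholic beverages → 8.75% → $2.51
Tax on alcoholic beverages = $0.92 + $1.25 + $2.51 = $4.68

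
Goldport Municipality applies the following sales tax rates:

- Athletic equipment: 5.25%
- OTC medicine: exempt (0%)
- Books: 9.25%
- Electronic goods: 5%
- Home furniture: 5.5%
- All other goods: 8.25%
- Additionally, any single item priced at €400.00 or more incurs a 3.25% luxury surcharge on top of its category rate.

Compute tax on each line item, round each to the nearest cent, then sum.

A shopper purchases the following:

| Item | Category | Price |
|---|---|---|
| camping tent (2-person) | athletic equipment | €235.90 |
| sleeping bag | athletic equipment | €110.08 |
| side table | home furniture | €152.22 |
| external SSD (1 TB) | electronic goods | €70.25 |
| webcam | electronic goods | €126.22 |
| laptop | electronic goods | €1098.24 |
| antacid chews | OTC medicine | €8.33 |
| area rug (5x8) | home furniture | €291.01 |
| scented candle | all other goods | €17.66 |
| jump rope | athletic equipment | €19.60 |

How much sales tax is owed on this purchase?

€145.45

Camping tent (2-person) €235.90: athletic equipment → 5.25% → €12.38
Sleeping bag €110.08: athletic equipment → 5.25% → €5.78
Side table €152.22: home furniture → 5.5% → €8.37
External SSD (1 TB) €70.25: electronic goods → 5% → €3.51
Webcam €126.22: electronic goods → 5% → €6.31
Laptop €1098.24: electronic goods → 5% + 3.25% surcharge = 8.25% → €90.60
Antacid chews €8.33: OTC medicine → 0% → €0.00
Area rug (5x8) €291.01: home furniture → 5.5% → €16.01
Scented candle €17.66: all other goods → 8.25% → €1.46
Jump rope €19.60: athletic equipment → 5.25% → €1.03
Total tax = €12.38 + €5.78 + €8.37 + €3.51 + €6.31 + €90.60 + €16.01 + €1.46 + €1.03 = €145.45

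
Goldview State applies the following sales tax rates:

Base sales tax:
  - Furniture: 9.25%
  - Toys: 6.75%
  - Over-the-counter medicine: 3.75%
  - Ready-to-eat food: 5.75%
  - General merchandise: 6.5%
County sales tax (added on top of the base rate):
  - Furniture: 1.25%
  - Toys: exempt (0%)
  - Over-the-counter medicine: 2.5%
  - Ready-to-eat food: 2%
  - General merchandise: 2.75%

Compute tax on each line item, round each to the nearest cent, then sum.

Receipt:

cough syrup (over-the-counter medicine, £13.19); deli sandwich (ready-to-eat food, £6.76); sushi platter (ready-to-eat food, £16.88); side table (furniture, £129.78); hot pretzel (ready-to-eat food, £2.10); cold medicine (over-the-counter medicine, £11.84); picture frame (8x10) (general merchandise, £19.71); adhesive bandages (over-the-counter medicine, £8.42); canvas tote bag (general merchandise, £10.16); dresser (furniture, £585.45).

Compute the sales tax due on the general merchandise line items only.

Picture frame (8x10) £19.71: general merchandise → 6.5% + 2.75% county = 9.25% → £1.82
Canvas tote bag £10.16: general merchandise → 6.5% + 2.75% county = 9.25% → £0.94
Tax on general merchandise = £1.82 + £0.94 = £2.76

£2.76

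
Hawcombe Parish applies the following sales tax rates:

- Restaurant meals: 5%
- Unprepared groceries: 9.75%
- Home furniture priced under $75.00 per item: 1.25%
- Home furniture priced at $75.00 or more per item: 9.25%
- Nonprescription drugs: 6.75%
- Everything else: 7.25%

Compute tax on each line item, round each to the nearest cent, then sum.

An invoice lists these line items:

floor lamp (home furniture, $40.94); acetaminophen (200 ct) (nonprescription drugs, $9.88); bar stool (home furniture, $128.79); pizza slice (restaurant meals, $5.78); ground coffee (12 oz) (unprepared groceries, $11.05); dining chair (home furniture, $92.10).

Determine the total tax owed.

$22.98

Floor lamp $40.94: home furniture, under $75.00 → 1.25% → $0.51
Acetaminophen (200 ct) $9.88: nonprescription drugs → 6.75% → $0.67
Bar stool $128.79: home furniture, $75.00 or more → 9.25% → $11.91
Pizza slice $5.78: restaurant meals → 5% → $0.29
Ground coffee (12 oz) $11.05: unprepared groceries → 9.75% → $1.08
Dining chair $92.10: home furniture, $75.00 or more → 9.25% → $8.52
Total tax = $0.51 + $0.67 + $11.91 + $0.29 + $1.08 + $8.52 = $22.98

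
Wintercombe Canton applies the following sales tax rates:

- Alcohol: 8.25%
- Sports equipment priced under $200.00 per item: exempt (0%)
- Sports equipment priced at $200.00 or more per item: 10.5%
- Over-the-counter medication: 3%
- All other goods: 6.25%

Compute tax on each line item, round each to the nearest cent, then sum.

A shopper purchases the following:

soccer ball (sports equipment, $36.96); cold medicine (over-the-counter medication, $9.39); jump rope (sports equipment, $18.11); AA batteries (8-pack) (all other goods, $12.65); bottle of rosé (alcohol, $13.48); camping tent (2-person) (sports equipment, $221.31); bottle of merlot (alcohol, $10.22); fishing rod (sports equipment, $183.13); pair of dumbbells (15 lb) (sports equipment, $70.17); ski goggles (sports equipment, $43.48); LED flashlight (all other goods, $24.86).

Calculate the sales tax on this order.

$27.81

Soccer ball $36.96: sports equipment, under $200.00 → 0% → $0.00
Cold medicine $9.39: over-the-counter medication → 3% → $0.28
Jump rope $18.11: sports equipment, under $200.00 → 0% → $0.00
AA batteries (8-pack) $12.65: all other goods → 6.25% → $0.79
Bottle of rosé $13.48: alcohol → 8.25% → $1.11
Camping tent (2-person) $221.31: sports equipment, $200.00 or more → 10.5% → $23.24
Bottle of merlot $10.22: alcohol → 8.25% → $0.84
Fishing rod $183.13: sports equipment, under $200.00 → 0% → $0.00
Pair of dumbbells (15 lb) $70.17: sports equipment, under $200.00 → 0% → $0.00
Ski goggles $43.48: sports equipment, under $200.00 → 0% → $0.00
LED flashlight $24.86: all other goods → 6.25% → $1.55
Total tax = $0.28 + $0.79 + $1.11 + $23.24 + $0.84 + $1.55 = $27.81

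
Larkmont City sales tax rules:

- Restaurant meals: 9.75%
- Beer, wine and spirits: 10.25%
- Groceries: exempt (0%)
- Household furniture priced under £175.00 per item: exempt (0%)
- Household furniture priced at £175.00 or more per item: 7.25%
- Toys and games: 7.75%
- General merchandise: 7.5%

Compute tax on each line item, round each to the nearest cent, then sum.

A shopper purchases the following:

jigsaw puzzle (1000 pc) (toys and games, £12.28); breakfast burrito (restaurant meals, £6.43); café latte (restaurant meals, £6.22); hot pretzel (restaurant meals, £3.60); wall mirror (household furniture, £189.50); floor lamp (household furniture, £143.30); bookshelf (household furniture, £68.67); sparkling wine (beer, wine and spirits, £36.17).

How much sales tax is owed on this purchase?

Jigsaw puzzle (1000 pc) £12.28: toys and games → 7.75% → £0.95
Breakfast burrito £6.43: restaurant meals → 9.75% → £0.63
Café latte £6.22: restaurant meals → 9.75% → £0.61
Hot pretzel £3.60: restaurant meals → 9.75% → £0.35
Wall mirror £189.50: household furniture, £175.00 or more → 7.25% → £13.74
Floor lamp £143.30: household furniture, under £175.00 → 0% → £0.00
Bookshelf £68.67: household furniture, under £175.00 → 0% → £0.00
Sparkling wine £36.17: beer, wine and spirits → 10.25% → £3.71
Total tax = £0.95 + £0.63 + £0.61 + £0.35 + £13.74 + £3.71 = £19.99

£19.99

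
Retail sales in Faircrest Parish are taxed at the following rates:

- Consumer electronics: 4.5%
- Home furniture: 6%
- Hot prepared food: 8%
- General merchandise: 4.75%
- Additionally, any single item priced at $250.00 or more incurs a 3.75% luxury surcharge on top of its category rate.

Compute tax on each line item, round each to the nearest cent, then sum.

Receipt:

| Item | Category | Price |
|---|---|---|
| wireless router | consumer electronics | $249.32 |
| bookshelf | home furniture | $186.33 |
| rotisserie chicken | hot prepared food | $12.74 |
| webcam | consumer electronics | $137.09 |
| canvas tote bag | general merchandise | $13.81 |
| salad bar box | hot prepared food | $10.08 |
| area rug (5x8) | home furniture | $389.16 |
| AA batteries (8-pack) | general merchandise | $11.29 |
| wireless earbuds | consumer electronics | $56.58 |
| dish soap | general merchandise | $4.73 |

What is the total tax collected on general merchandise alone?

$1.42

Canvas tote bag $13.81: general merchandise → 4.75% → $0.66
AA batteries (8-pack) $11.29: general merchandise → 4.75% → $0.54
Dish soap $4.73: general merchandise → 4.75% → $0.22
Tax on general merchandise = $0.66 + $0.54 + $0.22 = $1.42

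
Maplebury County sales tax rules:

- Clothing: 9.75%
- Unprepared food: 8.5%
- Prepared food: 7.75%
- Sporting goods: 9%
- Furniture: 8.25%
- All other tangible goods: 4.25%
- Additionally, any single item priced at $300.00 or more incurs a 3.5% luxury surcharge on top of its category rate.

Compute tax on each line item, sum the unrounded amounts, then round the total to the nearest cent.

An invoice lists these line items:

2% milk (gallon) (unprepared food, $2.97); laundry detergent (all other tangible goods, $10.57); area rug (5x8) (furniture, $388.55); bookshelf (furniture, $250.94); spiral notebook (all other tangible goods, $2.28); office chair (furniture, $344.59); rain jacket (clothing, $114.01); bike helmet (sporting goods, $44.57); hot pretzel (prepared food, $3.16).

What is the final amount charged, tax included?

$1284.66

2% milk (gallon) $2.97: unprepared food → 8.5% → $0.25245
Laundry detergent $10.57: all other tangible goods → 4.25% → $0.449225
Area rug (5x8) $388.55: furniture → 8.25% + 3.5% surcharge = 11.75% → $45.654625
Bookshelf $250.94: furniture → 8.25% → $20.70255
Spiral notebook $2.28: all other tangible goods → 4.25% → $0.0969
Office chair $344.59: furniture → 8.25% + 3.5% surcharge = 11.75% → $40.489325
Rain jacket $114.01: clothing → 9.75% → $11.115975
Bike helmet $44.57: sporting goods → 9% → $4.0113
Hot pretzel $3.16: prepared food → 7.75% → $0.2449
Subtotal = $1161.64; unrounded tax = $123.01725 → $123.02; total due = $1284.66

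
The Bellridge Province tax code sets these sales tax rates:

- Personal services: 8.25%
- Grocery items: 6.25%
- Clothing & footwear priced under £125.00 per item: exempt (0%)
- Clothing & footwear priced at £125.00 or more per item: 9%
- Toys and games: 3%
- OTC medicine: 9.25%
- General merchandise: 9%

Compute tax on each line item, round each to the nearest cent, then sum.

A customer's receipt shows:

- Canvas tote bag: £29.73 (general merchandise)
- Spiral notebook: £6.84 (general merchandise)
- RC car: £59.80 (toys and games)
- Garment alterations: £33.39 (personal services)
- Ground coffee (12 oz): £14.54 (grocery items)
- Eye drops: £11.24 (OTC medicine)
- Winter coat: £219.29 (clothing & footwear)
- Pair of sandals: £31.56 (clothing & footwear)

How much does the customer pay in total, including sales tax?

Canvas tote bag £29.73: general merchandise → 9% → £2.68
Spiral notebook £6.84: general merchandise → 9% → £0.62
RC car £59.80: toys and games → 3% → £1.79
Garment alterations £33.39: personal services → 8.25% → £2.75
Ground coffee (12 oz) £14.54: grocery items → 6.25% → £0.91
Eye drops £11.24: OTC medicine → 9.25% → £1.04
Winter coat £219.29: clothing & footwear, £125.00 or more → 9% → £19.74
Pair of sandals £31.56: clothing & footwear, under £125.00 → 0% → £0.00
Subtotal = £406.39; tax = £29.53; total due = £435.92

£435.92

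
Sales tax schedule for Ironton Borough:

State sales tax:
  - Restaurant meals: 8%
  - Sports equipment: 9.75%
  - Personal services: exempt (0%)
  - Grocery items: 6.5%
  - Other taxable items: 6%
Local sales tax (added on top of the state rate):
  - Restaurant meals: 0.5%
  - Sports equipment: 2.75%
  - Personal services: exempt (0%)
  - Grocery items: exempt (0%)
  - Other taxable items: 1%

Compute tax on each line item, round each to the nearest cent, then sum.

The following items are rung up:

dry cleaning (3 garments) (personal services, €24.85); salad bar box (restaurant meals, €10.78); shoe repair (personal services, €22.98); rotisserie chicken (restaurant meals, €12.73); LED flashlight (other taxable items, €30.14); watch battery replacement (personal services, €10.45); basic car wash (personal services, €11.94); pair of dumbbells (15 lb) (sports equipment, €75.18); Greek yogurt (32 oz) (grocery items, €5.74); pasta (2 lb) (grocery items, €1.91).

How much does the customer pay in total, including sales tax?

Dry cleaning (3 garments) €24.85: personal services → 0% + 0% local = 0% → €0.00
Salad bar box €10.78: restaurant meals → 8% + 0.5% local = 8.5% → €0.92
Shoe repair €22.98: personal services → 0% + 0% local = 0% → €0.00
Rotisserie chicken €12.73: restaurant meals → 8% + 0.5% local = 8.5% → €1.08
LED flashlight €30.14: other taxable items → 6% + 1% local = 7% → €2.11
Watch battery replacement €10.45: personal services → 0% + 0% local = 0% → €0.00
Basic car wash €11.94: personal services → 0% + 0% local = 0% → €0.00
Pair of dumbbells (15 lb) €75.18: sports equipment → 9.75% + 2.75% local = 12.5% → €9.40
Greek yogurt (32 oz) €5.74: grocery items → 6.5% + 0% local = 6.5% → €0.37
Pasta (2 lb) €1.91: grocery items → 6.5% + 0% local = 6.5% → €0.12
Subtotal = €206.70; tax = €14.00; total due = €220.70

€220.70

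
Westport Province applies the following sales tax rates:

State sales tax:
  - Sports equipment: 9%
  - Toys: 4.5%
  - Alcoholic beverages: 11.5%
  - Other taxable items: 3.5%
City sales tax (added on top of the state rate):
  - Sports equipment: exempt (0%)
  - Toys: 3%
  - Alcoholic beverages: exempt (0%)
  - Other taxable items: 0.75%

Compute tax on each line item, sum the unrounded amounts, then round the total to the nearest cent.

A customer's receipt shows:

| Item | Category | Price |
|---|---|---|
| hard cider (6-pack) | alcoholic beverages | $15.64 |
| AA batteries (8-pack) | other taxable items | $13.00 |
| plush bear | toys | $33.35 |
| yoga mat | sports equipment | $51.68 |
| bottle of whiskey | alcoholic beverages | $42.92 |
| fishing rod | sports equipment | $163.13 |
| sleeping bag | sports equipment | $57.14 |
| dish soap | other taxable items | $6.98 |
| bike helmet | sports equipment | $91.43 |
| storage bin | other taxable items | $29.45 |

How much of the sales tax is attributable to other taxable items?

AA batteries (8-pack) $13.00: other taxable items → 3.5% + 0.75% city = 4.25% → $0.5525
Dish soap $6.98: other taxable items → 3.5% + 0.75% city = 4.25% → $0.29665
Storage bin $29.45: other taxable items → 3.5% + 0.75% city = 4.25% → $1.251625
Tax on other taxable items: unrounded sum = $2.100775 → $2.10

$2.10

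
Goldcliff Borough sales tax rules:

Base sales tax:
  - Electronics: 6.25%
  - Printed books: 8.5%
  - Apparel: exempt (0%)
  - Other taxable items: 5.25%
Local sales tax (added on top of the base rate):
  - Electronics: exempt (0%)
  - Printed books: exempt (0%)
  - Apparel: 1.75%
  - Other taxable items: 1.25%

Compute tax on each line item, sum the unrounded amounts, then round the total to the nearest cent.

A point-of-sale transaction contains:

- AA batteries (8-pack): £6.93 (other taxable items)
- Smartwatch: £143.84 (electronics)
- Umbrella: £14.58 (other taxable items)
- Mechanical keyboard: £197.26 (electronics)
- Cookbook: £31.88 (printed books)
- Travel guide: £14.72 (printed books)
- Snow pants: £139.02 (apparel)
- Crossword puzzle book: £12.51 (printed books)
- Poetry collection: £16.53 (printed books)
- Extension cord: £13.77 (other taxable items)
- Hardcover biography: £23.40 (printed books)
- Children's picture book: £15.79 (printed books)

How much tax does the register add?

£35.81

AA batteries (8-pack) £6.93: other taxable items → 5.25% + 1.25% local = 6.5% → £0.45045
Smartwatch £143.84: electronics → 6.25% + 0% local = 6.25% → £8.99
Umbrella £14.58: other taxable items → 5.25% + 1.25% local = 6.5% → £0.9477
Mechanical keyboard £197.26: electronics → 6.25% + 0% local = 6.25% → £12.32875
Cookbook £31.88: printed books → 8.5% + 0% local = 8.5% → £2.7098
Travel guide £14.72: printed books → 8.5% + 0% local = 8.5% → £1.2512
Snow pants £139.02: apparel → 0% + 1.75% local = 1.75% → £2.43285
Crossword puzzle book £12.51: printed books → 8.5% + 0% local = 8.5% → £1.06335
Poetry collection £16.53: printed books → 8.5% + 0% local = 8.5% → £1.40505
Extension cord £13.77: other taxable items → 5.25% + 1.25% local = 6.5% → £0.89505
Hardcover biography £23.40: printed books → 8.5% + 0% local = 8.5% → £1.989
Children's picture book £15.79: printed books → 8.5% + 0% local = 8.5% → £1.34215
Unrounded tax sum = £35.80535 → £35.81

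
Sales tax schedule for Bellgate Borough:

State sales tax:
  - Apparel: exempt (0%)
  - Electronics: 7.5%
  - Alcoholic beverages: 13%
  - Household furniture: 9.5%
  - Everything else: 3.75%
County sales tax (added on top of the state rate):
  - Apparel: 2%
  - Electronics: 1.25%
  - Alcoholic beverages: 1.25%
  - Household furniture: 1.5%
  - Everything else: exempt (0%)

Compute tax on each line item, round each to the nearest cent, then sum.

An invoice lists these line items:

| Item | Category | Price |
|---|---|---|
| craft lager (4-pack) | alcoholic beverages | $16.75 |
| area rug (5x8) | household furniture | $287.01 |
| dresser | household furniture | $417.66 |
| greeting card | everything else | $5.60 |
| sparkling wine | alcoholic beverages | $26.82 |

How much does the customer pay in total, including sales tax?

$837.77

Craft lager (4-pack) $16.75: alcoholic beverages → 13% + 1.25% county = 14.25% → $2.39
Area rug (5x8) $287.01: household furniture → 9.5% + 1.5% county = 11% → $31.57
Dresser $417.66: household furniture → 9.5% + 1.5% county = 11% → $45.94
Greeting card $5.60: everything else → 3.75% + 0% county = 3.75% → $0.21
Sparkling wine $26.82: alcoholic beverages → 13% + 1.25% county = 14.25% → $3.82
Subtotal = $753.84; tax = $83.93; total due = $837.77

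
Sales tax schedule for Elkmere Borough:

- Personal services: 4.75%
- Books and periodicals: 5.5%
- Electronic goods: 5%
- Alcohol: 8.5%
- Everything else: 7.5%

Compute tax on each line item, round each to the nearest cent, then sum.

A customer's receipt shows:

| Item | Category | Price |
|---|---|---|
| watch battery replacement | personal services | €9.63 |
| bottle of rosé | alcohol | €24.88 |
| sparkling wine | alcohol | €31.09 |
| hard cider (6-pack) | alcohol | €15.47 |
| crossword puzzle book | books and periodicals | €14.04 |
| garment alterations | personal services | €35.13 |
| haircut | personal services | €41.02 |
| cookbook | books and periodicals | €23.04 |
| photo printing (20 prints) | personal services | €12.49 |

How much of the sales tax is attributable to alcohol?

€6.06

Bottle of rosé €24.88: alcohol → 8.5% → €2.11
Sparkling wine €31.09: alcohol → 8.5% → €2.64
Hard cider (6-pack) €15.47: alcohol → 8.5% → €1.31
Tax on alcohol = €2.11 + €2.64 + €1.31 = €6.06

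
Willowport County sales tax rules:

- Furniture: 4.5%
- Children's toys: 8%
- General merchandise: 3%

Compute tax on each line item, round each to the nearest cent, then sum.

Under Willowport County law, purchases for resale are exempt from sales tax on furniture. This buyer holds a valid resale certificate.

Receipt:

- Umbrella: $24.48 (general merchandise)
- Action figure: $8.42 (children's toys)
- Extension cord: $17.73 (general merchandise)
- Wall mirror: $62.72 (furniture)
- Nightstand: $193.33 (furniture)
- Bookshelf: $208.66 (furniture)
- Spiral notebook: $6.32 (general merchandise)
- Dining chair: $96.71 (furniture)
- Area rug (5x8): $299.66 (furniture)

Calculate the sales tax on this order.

Umbrella $24.48: general merchandise → 3% → $0.73
Action figure $8.42: children's toys → 8% → $0.67
Extension cord $17.73: general merchandise → 3% → $0.53
Wall mirror $62.72: furniture, buyer-exempt → 0% → $0.00
Nightstand $193.33: furniture, buyer-exempt → 0% → $0.00
Bookshelf $208.66: furniture, buyer-exempt → 0% → $0.00
Spiral notebook $6.32: general merchandise → 3% → $0.19
Dining chair $96.71: furniture, buyer-exempt → 0% → $0.00
Area rug (5x8) $299.66: furniture, buyer-exempt → 0% → $0.00
Total tax = $0.73 + $0.67 + $0.53 + $0.19 = $2.12

$2.12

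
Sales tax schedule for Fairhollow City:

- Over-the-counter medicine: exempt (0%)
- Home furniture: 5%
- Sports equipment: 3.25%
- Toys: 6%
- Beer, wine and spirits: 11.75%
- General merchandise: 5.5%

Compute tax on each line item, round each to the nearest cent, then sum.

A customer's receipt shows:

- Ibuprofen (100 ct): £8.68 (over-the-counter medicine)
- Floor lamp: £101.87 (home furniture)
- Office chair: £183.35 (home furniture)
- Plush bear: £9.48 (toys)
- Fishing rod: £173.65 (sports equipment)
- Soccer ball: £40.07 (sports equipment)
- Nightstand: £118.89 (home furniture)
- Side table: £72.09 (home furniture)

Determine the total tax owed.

Ibuprofen (100 ct) £8.68: over-the-counter medicine → 0% → £0.00
Floor lamp £101.87: home furniture → 5% → £5.09
Office chair £183.35: home furniture → 5% → £9.17
Plush bear £9.48: toys → 6% → £0.57
Fishing rod £173.65: sports equipment → 3.25% → £5.64
Soccer ball £40.07: sports equipment → 3.25% → £1.30
Nightstand £118.89: home furniture → 5% → £5.94
Side table £72.09: home furniture → 5% → £3.60
Total tax = £5.09 + £9.17 + £0.57 + £5.64 + £1.30 + £5.94 + £3.60 = £31.31

£31.31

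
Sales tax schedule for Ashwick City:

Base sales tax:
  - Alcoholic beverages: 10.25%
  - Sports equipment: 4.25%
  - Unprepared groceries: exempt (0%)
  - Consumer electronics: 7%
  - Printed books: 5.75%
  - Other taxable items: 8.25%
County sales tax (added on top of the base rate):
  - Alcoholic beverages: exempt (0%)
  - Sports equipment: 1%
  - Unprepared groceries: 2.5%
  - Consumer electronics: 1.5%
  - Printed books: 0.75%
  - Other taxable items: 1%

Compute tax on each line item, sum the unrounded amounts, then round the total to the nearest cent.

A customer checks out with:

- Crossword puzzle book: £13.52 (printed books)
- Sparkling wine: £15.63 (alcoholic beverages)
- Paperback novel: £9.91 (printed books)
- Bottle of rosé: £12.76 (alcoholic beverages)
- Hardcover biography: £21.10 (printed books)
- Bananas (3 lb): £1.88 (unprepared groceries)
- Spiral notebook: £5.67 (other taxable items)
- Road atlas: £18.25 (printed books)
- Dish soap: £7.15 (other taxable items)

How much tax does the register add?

Crossword puzzle book £13.52: printed books → 5.75% + 0.75% county = 6.5% → £0.8788
Sparkling wine £15.63: alcoholic beverages → 10.25% + 0% county = 10.25% → £1.602075
Paperback novel £9.91: printed books → 5.75% + 0.75% county = 6.5% → £0.64415
Bottle of rosé £12.76: alcoholic beverages → 10.25% + 0% county = 10.25% → £1.3079
Hardcover biography £21.10: printed books → 5.75% + 0.75% county = 6.5% → £1.3715
Bananas (3 lb) £1.88: unprepared groceries → 0% + 2.5% county = 2.5% → £0.047
Spiral notebook £5.67: other taxable items → 8.25% + 1% county = 9.25% → £0.524475
Road atlas £18.25: printed books → 5.75% + 0.75% county = 6.5% → £1.18625
Dish soap £7.15: other taxable items → 8.25% + 1% county = 9.25% → £0.661375
Unrounded tax sum = £8.223525 → £8.22

£8.22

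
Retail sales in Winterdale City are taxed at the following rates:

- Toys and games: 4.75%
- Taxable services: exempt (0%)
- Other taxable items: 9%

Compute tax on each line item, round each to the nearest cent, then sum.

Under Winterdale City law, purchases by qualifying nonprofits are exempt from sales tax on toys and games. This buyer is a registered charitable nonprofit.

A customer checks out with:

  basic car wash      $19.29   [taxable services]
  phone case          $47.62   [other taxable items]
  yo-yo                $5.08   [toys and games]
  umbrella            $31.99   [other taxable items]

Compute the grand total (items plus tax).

$111.15

Basic car wash $19.29: taxable services → 0% → $0.00
Phone case $47.62: other taxable items → 9% → $4.29
Yo-yo $5.08: toys and games, buyer-exempt → 0% → $0.00
Umbrella $31.99: other taxable items → 9% → $2.88
Subtotal = $103.98; tax = $7.17; total due = $111.15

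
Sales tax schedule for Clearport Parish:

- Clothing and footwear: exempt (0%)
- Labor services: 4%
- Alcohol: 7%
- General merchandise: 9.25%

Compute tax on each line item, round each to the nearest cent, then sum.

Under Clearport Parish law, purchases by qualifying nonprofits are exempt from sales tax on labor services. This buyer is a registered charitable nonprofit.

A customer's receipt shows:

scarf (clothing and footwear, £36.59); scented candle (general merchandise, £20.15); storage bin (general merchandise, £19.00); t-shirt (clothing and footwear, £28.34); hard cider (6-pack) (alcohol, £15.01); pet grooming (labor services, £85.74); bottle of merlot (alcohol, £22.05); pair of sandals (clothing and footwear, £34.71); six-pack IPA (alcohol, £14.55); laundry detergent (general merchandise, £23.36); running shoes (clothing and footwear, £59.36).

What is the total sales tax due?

£9.39

Scarf £36.59: clothing and footwear → 0% → £0.00
Scented candle £20.15: general merchandise → 9.25% → £1.86
Storage bin £19.00: general merchandise → 9.25% → £1.76
T-shirt £28.34: clothing and footwear → 0% → £0.00
Hard cider (6-pack) £15.01: alcohol → 7% → £1.05
Pet grooming £85.74: labor services, buyer-exempt → 0% → £0.00
Bottle of merlot £22.05: alcohol → 7% → £1.54
Pair of sandals £34.71: clothing and footwear → 0% → £0.00
Six-pack IPA £14.55: alcohol → 7% → £1.02
Laundry detergent £23.36: general merchandise → 9.25% → £2.16
Running shoes £59.36: clothing and footwear → 0% → £0.00
Total tax = £1.86 + £1.76 + £1.05 + £1.54 + £1.02 + £2.16 = £9.39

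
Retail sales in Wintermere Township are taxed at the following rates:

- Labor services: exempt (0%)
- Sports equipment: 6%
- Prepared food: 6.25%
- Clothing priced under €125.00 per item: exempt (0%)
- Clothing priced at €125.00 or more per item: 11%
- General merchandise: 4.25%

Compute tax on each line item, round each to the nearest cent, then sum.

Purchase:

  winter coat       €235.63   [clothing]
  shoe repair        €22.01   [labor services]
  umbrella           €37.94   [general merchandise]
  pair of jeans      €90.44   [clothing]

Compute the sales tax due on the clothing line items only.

Winter coat €235.63: clothing, €125.00 or more → 11% → €25.92
Pair of jeans €90.44: clothing, under €125.00 → 0% → €0.00
Tax on clothing = €25.92 + €0.00 = €25.92

€25.92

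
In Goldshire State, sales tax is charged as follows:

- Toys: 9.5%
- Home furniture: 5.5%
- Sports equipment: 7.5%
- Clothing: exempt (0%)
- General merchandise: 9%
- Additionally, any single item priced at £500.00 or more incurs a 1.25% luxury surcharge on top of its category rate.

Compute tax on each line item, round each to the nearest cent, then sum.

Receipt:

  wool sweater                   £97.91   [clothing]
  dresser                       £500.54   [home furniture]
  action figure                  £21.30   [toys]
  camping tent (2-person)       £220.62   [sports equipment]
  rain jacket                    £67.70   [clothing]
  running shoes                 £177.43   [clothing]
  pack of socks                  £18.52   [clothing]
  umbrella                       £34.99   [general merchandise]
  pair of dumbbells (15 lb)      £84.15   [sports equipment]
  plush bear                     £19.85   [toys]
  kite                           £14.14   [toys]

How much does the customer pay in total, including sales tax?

£1322.20

Wool sweater £97.91: clothing → 0% → £0.00
Dresser £500.54: home furniture → 5.5% + 1.25% surcharge = 6.75% → £33.79
Action figure £21.30: toys → 9.5% → £2.02
Camping tent (2-person) £220.62: sports equipment → 7.5% → £16.55
Rain jacket £67.70: clothing → 0% → £0.00
Running shoes £177.43: clothing → 0% → £0.00
Pack of socks £18.52: clothing → 0% → £0.00
Umbrella £34.99: general merchandise → 9% → £3.15
Pair of dumbbells (15 lb) £84.15: sports equipment → 7.5% → £6.31
Plush bear £19.85: toys → 9.5% → £1.89
Kite £14.14: toys → 9.5% → £1.34
Subtotal = £1257.15; tax = £65.05; total due = £1322.20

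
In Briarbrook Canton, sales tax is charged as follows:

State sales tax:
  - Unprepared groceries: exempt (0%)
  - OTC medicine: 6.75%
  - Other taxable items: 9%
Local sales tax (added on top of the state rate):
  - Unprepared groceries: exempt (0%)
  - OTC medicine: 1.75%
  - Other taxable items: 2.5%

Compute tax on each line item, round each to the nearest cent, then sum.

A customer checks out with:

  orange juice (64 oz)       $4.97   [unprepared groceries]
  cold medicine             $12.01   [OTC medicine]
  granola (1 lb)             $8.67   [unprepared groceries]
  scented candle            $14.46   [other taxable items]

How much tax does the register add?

$2.68

Orange juice (64 oz) $4.97: unprepared groceries → 0% + 0% local = 0% → $0.00
Cold medicine $12.01: OTC medicine → 6.75% + 1.75% local = 8.5% → $1.02
Granola (1 lb) $8.67: unprepared groceries → 0% + 0% local = 0% → $0.00
Scented candle $14.46: other taxable items → 9% + 2.5% local = 11.5% → $1.66
Total tax = $1.02 + $1.66 = $2.68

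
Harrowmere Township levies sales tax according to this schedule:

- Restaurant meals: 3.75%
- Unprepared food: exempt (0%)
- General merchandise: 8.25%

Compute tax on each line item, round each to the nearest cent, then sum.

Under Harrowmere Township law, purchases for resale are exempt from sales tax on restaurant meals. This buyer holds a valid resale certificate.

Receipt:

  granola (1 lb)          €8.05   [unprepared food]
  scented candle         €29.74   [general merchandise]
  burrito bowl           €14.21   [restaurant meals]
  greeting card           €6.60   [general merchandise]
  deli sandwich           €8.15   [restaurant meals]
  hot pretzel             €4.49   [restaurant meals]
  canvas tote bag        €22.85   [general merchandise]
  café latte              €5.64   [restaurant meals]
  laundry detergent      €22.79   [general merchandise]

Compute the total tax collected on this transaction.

€6.76

Granola (1 lb) €8.05: unprepared food → 0% → €0.00
Scented candle €29.74: general merchandise → 8.25% → €2.45
Burrito bowl €14.21: restaurant meals, buyer-exempt → 0% → €0.00
Greeting card €6.60: general merchandise → 8.25% → €0.54
Deli sandwich €8.15: restaurant meals, buyer-exempt → 0% → €0.00
Hot pretzel €4.49: restaurant meals, buyer-exempt → 0% → €0.00
Canvas tote bag €22.85: general merchandise → 8.25% → €1.89
Café latte €5.64: restaurant meals, buyer-exempt → 0% → €0.00
Laundry detergent €22.79: general merchandise → 8.25% → €1.88
Total tax = €2.45 + €0.54 + €1.89 + €1.88 = €6.76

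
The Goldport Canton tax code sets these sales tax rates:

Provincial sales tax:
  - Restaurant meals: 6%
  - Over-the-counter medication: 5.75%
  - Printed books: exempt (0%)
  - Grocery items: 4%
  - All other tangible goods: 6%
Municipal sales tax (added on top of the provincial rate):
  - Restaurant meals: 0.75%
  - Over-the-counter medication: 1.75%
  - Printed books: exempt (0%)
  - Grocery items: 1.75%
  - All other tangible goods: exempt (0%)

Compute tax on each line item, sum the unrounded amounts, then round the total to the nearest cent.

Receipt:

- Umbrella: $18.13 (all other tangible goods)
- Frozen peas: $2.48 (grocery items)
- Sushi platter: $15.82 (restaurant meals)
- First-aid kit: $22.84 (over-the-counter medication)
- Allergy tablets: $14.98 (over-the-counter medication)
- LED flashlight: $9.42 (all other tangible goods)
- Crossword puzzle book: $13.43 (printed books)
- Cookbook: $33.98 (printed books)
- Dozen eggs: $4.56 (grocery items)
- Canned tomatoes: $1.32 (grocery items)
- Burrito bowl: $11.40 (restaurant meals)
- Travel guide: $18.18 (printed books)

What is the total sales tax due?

Umbrella $18.13: all other tangible goods → 6% + 0% municipal = 6% → $1.0878
Frozen peas $2.48: grocery items → 4% + 1.75% municipal = 5.75% → $0.1426
Sushi platter $15.82: restaurant meals → 6% + 0.75% municipal = 6.75% → $1.06785
First-aid kit $22.84: over-the-counter medication → 5.75% + 1.75% municipal = 7.5% → $1.713
Allergy tablets $14.98: over-the-counter medication → 5.75% + 1.75% municipal = 7.5% → $1.1235
LED flashlight $9.42: all other tangible goods → 6% + 0% municipal = 6% → $0.5652
Crossword puzzle book $13.43: printed books → 0% + 0% municipal = 0% → $0.00
Cookbook $33.98: printed books → 0% + 0% municipal = 0% → $0.00
Dozen eggs $4.56: grocery items → 4% + 1.75% municipal = 5.75% → $0.2622
Canned tomatoes $1.32: grocery items → 4% + 1.75% municipal = 5.75% → $0.0759
Burrito bowl $11.40: restaurant meals → 6% + 0.75% municipal = 6.75% → $0.7695
Travel guide $18.18: printed books → 0% + 0% municipal = 0% → $0.00
Unrounded tax sum = $6.80755 → $6.81

$6.81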